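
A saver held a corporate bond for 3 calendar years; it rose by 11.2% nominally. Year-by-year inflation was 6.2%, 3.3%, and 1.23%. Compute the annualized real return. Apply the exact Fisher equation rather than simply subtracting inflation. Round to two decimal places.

0.04%

Cumulative inflation factor: 1.062 × 1.033 × 1.0123 ≈ 1.11054.
Nominal growth factor: 1.11200. Real growth factor = 1.11200 / 1.11054 ≈ 1.00131.
Annualized: 1.00131^(1/3) − 1 ≈ 0.00044.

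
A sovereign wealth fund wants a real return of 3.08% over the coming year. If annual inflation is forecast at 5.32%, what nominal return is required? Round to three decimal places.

8.564%

By the Fisher equation, 1 + r_nom = (1 + 3.08%)(1 + 5.32%) = 1.0308 × 1.0532 = 1.08563856.
So r_nom = 8.563856%.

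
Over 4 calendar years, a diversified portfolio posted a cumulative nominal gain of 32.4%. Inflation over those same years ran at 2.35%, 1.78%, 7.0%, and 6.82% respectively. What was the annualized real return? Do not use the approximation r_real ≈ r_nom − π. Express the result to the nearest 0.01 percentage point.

Cumulative inflation factor: 1.0235 × 1.0178 × 1.070 × 1.0682 ≈ 1.19066.
Nominal growth factor: 1.32400. Real growth factor = 1.32400 / 1.19066 ≈ 1.11199.
Annualized: 1.11199^(1/4) − 1 ≈ 0.02689.

2.69%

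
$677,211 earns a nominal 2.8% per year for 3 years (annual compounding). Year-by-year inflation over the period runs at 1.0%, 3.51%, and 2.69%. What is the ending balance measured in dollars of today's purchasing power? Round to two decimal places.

$685,285.45

Nominal value at maturity: $677,211 × (1 + 2.8%)^3 ≈ $735,704.39.
Price-level factor over 3 years: 1.010 × 1.0351 × 1.0269 = 1.0735736319.
Dividing the nominal maturity value by the price-level factor gives the value in today's money.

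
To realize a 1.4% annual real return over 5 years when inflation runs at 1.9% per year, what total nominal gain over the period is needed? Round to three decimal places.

17.777%

Required annual nominal rate: (1+1.4%)(1+1.9%) − 1 = 3.3266%.
Cumulative over 5 years: (1 + 0.033266)^5 − 1 ≈ 0.17777.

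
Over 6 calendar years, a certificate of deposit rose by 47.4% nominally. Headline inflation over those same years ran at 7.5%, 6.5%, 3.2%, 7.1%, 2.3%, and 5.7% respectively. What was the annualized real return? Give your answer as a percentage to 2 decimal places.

1.25%

Cumulative inflation factor: 1.075 × 1.065 × 1.032 × 1.071 × 1.023 × 1.057 ≈ 1.36829.
Nominal growth factor: 1.47400. Real growth factor = 1.47400 / 1.36829 ≈ 1.07726.
Annualized: 1.07726^(1/6) − 1 ≈ 0.01248.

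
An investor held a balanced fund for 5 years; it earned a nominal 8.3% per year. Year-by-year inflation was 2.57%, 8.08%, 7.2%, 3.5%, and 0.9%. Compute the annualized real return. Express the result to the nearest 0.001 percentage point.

Cumulative inflation factor: 1.0257 × 1.0808 × 1.072 × 1.035 × 1.009 ≈ 1.24106.
Nominal growth factor: 1.48985. Real growth factor = 1.48985 / 1.24106 ≈ 1.20047.
Annualized: 1.20047^(1/5) − 1 ≈ 0.03722.

3.722%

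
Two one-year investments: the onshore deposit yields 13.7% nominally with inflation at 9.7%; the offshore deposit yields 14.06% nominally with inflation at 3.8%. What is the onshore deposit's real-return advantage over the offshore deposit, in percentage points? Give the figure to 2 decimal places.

The onshore deposit real return: 1.137/1.097 − 1 = 3.646%.
The offshore deposit real return: 1.1406/1.038 − 1 = 9.884%.
Difference: 3.646 − 9.884 = -6.238 pp.

-6.24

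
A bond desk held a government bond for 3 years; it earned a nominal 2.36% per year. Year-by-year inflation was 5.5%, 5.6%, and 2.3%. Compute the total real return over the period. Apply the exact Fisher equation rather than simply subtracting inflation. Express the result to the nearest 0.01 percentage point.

Cumulative inflation factor: 1.055 × 1.056 × 1.023 ≈ 1.13970.
Nominal growth factor: 1.07248. Real growth factor = 1.07248 / 1.13970 ≈ 0.94102.
Total real return ≈ -5.8980%.

-5.90%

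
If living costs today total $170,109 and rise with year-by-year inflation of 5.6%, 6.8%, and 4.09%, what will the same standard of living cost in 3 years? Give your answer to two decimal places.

Cumulative price-level factor: 1.056 × 1.068 × 1.0409 = 1.1739353472.
The nominal amount required is $170,109 scaled up by that factor.

$199,696.97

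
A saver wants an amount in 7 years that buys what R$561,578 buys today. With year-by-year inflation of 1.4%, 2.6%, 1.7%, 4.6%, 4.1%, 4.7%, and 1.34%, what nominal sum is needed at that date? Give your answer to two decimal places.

R$686,477.57

Cumulative price-level factor: 1.014 × 1.026 × 1.017 × 1.046 × 1.041 × 1.047 × 1.0134 ≈ 1.2224082277.
The nominal amount required is R$561,578 scaled up by that factor.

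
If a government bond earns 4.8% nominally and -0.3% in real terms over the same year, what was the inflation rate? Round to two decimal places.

5.12%

From (1+r_nom) = (1+r_real)(1+π), we get 1+π = (1 + 4.8%)/(1 − 0.3%) = 1.048/0.997 ≈ 1.05115.
So π ≈ 5.1153%.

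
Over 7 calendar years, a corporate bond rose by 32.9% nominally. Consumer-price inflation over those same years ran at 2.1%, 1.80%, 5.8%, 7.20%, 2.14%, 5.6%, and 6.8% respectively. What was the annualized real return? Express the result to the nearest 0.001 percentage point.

Cumulative inflation factor: 1.021 × 1.0180 × 1.058 × 1.0720 × 1.0214 × 1.056 × 1.068 ≈ 1.35795.
Nominal growth factor: 1.32900. Real growth factor = 1.32900 / 1.35795 ≈ 0.97868.
Annualized: 0.97868^(1/7) − 1 ≈ -0.00307.

-0.307%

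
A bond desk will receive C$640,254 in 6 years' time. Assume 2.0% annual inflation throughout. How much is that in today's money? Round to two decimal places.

Price-level factor over 6 years: (1 + 2.0%)^6 ≈ 1.1261624193.
Purchasing power today: C$640,254 divided by that factor.

C$568,527.23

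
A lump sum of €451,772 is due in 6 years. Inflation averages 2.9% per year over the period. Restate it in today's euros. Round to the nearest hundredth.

€380,563.44

Price-level factor over 6 years: (1 + 2.9%)^6 ≈ 1.1871135129.
Purchasing power today: €451,772 divided by that factor.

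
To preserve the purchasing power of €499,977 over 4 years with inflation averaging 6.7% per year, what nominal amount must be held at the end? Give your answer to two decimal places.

€648,048.79

Cumulative price-level factor: (1+6.7%)^4 ≈ 1.2961572031.
Multiplying €499,977 by the price-level factor gives the future nominal sum.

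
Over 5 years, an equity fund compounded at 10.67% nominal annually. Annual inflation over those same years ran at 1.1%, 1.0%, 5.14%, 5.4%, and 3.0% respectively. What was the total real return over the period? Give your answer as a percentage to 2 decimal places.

Cumulative inflation factor: 1.011 × 1.010 × 1.0514 × 1.054 × 1.030 ≈ 1.16552.
Nominal growth factor: 1.66016. Real growth factor = 1.66016 / 1.16552 ≈ 1.42440.
Total real return ≈ 42.4398%.

42.44%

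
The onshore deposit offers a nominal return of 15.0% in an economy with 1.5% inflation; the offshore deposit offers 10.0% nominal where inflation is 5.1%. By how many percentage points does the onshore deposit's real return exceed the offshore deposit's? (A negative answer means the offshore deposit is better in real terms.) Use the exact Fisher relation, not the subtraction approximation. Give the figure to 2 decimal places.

8.64

The onshore deposit real return: 1.150/1.015 − 1 = 13.300%.
The offshore deposit real return: 1.100/1.051 − 1 = 4.662%.
Difference: 13.300 − 4.662 = 8.638 pp.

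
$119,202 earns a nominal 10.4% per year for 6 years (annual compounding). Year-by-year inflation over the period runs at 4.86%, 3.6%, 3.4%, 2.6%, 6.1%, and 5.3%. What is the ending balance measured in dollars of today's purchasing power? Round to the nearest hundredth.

Nominal value at maturity: $119,202 × (1 + 10.4%)^6 ≈ $215,823.13.
Price-level factor over 6 years: 1.0486 × 1.036 × 1.034 × 1.026 × 1.061 × 1.053 ≈ 1.2876008758.
Dividing the nominal maturity value by the price-level factor gives the value in today's money.

$167,616.48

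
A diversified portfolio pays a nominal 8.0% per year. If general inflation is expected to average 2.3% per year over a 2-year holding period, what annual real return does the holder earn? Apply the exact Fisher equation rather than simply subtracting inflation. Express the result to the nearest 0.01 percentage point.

With constant rates the annual real return is the same each year: (1+8.0%)/(1+2.3%) − 1 = 0.05572.

5.57%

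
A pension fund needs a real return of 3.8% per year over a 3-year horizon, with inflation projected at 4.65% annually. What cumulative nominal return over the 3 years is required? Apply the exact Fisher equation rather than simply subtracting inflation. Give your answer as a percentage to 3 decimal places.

Required annual nominal rate: (1+3.8%)(1+4.65%) − 1 = 8.6267%.
Cumulative over 3 years: (1 + 0.086267)^3 − 1 ≈ 0.28177.

28.177%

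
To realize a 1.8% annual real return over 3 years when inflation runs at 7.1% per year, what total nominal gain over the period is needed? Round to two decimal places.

29.60%

Required annual nominal rate: (1+1.8%)(1+7.1%) − 1 = 9.0278%.
Cumulative over 3 years: (1 + 0.090278)^3 − 1 ≈ 0.29602.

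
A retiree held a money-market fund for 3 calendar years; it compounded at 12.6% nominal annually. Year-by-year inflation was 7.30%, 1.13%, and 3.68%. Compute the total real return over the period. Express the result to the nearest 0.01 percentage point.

26.89%

Cumulative inflation factor: 1.0730 × 1.0113 × 1.0368 ≈ 1.12506.
Nominal growth factor: 1.42763. Real growth factor = 1.42763 / 1.12506 ≈ 1.26894.
Total real return ≈ 26.8938%.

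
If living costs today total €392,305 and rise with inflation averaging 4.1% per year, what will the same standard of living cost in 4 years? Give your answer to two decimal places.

Cumulative price-level factor: (1+4.1%)^4 ≈ 1.1743645098.
The nominal amount required is €392,305 scaled up by that factor.

€460,709.07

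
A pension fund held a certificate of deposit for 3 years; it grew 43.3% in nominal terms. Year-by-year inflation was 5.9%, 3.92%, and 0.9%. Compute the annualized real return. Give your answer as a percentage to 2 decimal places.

8.87%

Cumulative inflation factor: 1.059 × 1.0392 × 1.009 ≈ 1.11042.
Nominal growth factor: 1.43300. Real growth factor = 1.43300 / 1.11042 ≈ 1.29051.
Annualized: 1.29051^(1/3) − 1 ≈ 0.08873.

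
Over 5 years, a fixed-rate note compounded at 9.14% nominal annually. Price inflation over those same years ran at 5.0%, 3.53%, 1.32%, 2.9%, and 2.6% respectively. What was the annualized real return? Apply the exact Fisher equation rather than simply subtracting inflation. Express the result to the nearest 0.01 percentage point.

5.90%

Cumulative inflation factor: 1.050 × 1.0353 × 1.0132 × 1.029 × 1.026 ≈ 1.16282.
Nominal growth factor: 1.54853. Real growth factor = 1.54853 / 1.16282 ≈ 1.33170.
Annualized: 1.33170^(1/5) − 1 ≈ 0.05896.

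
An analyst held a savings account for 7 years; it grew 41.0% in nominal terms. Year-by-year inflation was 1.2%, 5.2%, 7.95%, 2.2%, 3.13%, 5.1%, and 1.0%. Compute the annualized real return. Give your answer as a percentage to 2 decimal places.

1.33%

Cumulative inflation factor: 1.012 × 1.052 × 1.0795 × 1.022 × 1.0313 × 1.051 × 1.010 ≈ 1.28582.
Nominal growth factor: 1.41000. Real growth factor = 1.41000 / 1.28582 ≈ 1.09658.
Annualized: 1.09658^(1/7) − 1 ≈ 0.01326.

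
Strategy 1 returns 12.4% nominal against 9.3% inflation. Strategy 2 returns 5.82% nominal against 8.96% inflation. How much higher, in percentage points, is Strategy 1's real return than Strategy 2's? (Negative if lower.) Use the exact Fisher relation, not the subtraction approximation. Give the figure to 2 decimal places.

5.72

Strategy 1 real return: 1.124/1.093 − 1 = 2.836%.
Strategy 2 real return: 1.0582/1.0896 − 1 = -2.882%.
Difference: 2.836 − (-2.882) = 5.718 pp.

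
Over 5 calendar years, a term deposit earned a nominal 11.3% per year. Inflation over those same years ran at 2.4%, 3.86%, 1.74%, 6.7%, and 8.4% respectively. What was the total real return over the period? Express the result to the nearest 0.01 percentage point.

Cumulative inflation factor: 1.024 × 1.0386 × 1.0174 × 1.067 × 1.084 ≈ 1.25151.
Nominal growth factor: 1.70795. Real growth factor = 1.70795 / 1.25151 ≈ 1.36472.
Total real return ≈ 36.4715%.

36.47%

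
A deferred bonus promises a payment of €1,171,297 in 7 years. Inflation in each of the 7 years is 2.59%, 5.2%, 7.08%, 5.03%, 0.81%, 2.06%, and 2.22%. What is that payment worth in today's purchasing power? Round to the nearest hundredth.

€917,549.45

Price-level factor over 7 years: 1.0259 × 1.052 × 1.0708 × 1.0503 × 1.0081 × 1.0206 × 1.0222 ≈ 1.2765491859.
Purchasing power today: €1,171,297 divided by that factor.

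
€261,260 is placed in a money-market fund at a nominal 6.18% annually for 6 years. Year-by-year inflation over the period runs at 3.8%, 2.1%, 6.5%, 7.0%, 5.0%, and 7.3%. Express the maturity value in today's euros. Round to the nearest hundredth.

€275,159.02

Nominal value at maturity: €261,260 × (1 + 6.18%)^6 ≈ €374,394.32.
Price-level factor over 6 years: 1.038 × 1.021 × 1.065 × 1.070 × 1.050 × 1.073 ≈ 1.3606471054.
Dividing the nominal maturity value by the price-level factor gives the value in today's money.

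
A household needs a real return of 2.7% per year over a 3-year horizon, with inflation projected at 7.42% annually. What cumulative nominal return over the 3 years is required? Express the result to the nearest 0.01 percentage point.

Required annual nominal rate: (1+2.7%)(1+7.42%) − 1 = 10.32034%.
Cumulative over 3 years: (1 + 0.1032034)^3 − 1 ≈ 0.34266.

34.27%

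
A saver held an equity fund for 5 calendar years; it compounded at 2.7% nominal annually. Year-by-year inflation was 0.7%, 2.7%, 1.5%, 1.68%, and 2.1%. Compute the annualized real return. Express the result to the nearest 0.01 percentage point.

0.95%

Cumulative inflation factor: 1.007 × 1.027 × 1.015 × 1.0168 × 1.021 ≈ 1.08975.
Nominal growth factor: 1.14249. Real growth factor = 1.14249 / 1.08975 ≈ 1.04840.
Annualized: 1.04840^(1/5) − 1 ≈ 0.00950.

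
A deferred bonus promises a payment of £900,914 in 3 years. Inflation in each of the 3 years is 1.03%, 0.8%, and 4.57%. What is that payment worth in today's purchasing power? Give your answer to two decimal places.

Price-level factor over 3 years: 1.0103 × 1.008 × 1.0457 ≈ 1.0649224757.
Purchasing power today: £900,914 divided by that factor.

£845,990.22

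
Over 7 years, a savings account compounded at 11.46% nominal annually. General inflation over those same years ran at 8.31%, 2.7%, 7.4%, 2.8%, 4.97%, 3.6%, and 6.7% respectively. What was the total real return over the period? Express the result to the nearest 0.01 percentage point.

49.97%

Cumulative inflation factor: 1.0831 × 1.027 × 1.074 × 1.028 × 1.0497 × 1.036 × 1.067 ≈ 1.42504.
Nominal growth factor: 2.13714. Real growth factor = 2.13714 / 1.42504 ≈ 1.49971.
Total real return ≈ 49.9711%.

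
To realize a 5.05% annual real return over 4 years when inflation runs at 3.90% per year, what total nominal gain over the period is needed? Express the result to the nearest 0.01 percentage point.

Required annual nominal rate: (1+5.05%)(1+3.90%) − 1 = 9.14695%.
Cumulative over 4 years: (1 + 0.0914695)^4 − 1 ≈ 0.41921.

41.92%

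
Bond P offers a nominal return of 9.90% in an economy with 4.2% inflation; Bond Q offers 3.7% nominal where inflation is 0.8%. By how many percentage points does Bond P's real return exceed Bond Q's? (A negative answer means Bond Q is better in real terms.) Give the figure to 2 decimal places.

Bond P real return: 1.0990/1.042 − 1 = 5.470%.
Bond Q real return: 1.037/1.008 − 1 = 2.877%.
Difference: 5.470 − 2.877 = 2.593 pp.

2.59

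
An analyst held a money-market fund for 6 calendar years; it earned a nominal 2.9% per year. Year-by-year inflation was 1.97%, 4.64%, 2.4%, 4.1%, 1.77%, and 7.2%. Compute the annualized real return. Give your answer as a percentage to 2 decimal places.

-0.74%

Cumulative inflation factor: 1.0197 × 1.0464 × 1.024 × 1.041 × 1.0177 × 1.072 ≈ 1.24090.
Nominal growth factor: 1.18711. Real growth factor = 1.18711 / 1.24090 ≈ 0.95666.
Annualized: 0.95666^(1/6) − 1 ≈ -0.00736.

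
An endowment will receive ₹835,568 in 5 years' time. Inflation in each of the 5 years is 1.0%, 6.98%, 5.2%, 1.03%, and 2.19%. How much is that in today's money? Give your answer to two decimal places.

₹712,005.49

Price-level factor over 5 years: 1.010 × 1.0698 × 1.052 × 1.0103 × 1.0219 ≈ 1.1735415192.
Purchasing power today: ₹835,568 divided by that factor.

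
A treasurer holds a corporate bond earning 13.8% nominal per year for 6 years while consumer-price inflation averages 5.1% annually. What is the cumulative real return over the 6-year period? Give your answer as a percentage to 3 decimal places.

The annual real rate is (1+13.8%)/(1+5.1%) − 1 = 8.2778%.
Compounded over 6 years: (1 + 0.082778)^6 − 1 ≈ 0.61153.

61.153%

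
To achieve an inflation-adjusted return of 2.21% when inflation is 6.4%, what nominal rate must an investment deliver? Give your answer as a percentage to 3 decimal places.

8.751%

By the Fisher equation, 1 + r_nom = (1 + 2.21%)(1 + 6.4%) = 1.0221 × 1.064 = 1.0875144.
So r_nom = 8.75144%.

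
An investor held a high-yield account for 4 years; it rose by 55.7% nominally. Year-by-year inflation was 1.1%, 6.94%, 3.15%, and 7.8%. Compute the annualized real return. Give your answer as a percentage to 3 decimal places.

6.679%

Cumulative inflation factor: 1.011 × 1.0694 × 1.0315 × 1.078 ≈ 1.20221.
Nominal growth factor: 1.55700. Real growth factor = 1.55700 / 1.20221 ≈ 1.29512.
Annualized: 1.29512^(1/4) − 1 ≈ 0.06679.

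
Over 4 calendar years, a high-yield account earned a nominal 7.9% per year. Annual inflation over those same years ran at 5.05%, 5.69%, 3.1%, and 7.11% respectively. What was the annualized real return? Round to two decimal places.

Cumulative inflation factor: 1.0505 × 1.0569 × 1.031 × 1.0711 ≈ 1.22608.
Nominal growth factor: 1.35546. Real growth factor = 1.35546 / 1.22608 ≈ 1.10552.
Annualized: 1.10552^(1/4) − 1 ≈ 0.02540.

2.54%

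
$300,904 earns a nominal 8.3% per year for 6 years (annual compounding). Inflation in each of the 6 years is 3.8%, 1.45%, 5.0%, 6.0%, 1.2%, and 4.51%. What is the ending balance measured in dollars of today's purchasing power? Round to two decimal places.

Nominal value at maturity: $300,904 × (1 + 8.3%)^6 ≈ $485,510.58.
Price-level factor over 6 years: 1.038 × 1.0145 × 1.050 × 1.060 × 1.012 × 1.0451 ≈ 1.2396038872.
Dividing the nominal maturity value by the price-level factor gives the value in today's money.

$391,665.91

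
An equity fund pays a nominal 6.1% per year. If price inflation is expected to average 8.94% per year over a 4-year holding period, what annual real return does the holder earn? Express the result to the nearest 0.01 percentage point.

-2.61%

With constant rates the annual real return is the same each year: (1+6.1%)/(1+8.94%) − 1 = -0.02607.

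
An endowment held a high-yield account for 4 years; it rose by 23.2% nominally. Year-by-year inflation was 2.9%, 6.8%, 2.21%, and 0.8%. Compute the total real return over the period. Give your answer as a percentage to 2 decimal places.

8.81%

Cumulative inflation factor: 1.029 × 1.068 × 1.0221 × 1.008 ≈ 1.13225.
Nominal growth factor: 1.23200. Real growth factor = 1.23200 / 1.13225 ≈ 1.08810.
Total real return ≈ 8.8103%.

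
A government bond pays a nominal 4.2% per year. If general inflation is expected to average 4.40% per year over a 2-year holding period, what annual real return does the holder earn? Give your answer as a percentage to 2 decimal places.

-0.19%

With constant rates the annual real return is the same each year: (1+4.2%)/(1+4.40%) − 1 = -0.00192.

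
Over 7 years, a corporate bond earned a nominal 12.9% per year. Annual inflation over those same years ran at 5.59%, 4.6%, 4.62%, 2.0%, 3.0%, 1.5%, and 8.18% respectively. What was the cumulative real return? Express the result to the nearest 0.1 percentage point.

Cumulative inflation factor: 1.0559 × 1.046 × 1.0462 × 1.020 × 1.030 × 1.015 × 1.0818 ≈ 1.33297.
Nominal growth factor: 2.33807. Real growth factor = 2.33807 / 1.33297 ≈ 1.75403.
Total real return ≈ 75.4034%.

75.4%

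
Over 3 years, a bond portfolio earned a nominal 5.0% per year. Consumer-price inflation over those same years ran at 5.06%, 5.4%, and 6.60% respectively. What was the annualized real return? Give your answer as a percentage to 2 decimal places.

-0.65%

Cumulative inflation factor: 1.0506 × 1.054 × 1.0660 ≈ 1.18042.
Nominal growth factor: 1.15763. Real growth factor = 1.15763 / 1.18042 ≈ 0.98069.
Annualized: 0.98069^(1/3) − 1 ≈ -0.00648.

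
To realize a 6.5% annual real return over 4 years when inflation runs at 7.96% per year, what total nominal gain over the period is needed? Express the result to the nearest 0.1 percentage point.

Required annual nominal rate: (1+6.5%)(1+7.96%) − 1 = 14.9774%.
Cumulative over 4 years: (1 + 0.149774)^4 − 1 ≈ 0.74763.

74.8%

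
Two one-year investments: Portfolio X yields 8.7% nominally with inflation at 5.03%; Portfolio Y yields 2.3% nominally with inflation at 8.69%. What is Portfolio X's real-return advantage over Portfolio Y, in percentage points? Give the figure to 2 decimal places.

Portfolio X real return: 1.087/1.0503 − 1 = 3.494%.
Portfolio Y real return: 1.023/1.0869 − 1 = -5.879%.
Difference: 3.494 − (-5.879) = 9.373 pp.

9.37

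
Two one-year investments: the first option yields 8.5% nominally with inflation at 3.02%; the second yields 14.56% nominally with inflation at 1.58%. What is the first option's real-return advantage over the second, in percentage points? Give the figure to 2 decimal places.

The first option real return: 1.085/1.0302 − 1 = 5.319%.
The second real return: 1.1456/1.0158 − 1 = 12.778%.
Difference: 5.319 − 12.778 = -7.459 pp.

-7.46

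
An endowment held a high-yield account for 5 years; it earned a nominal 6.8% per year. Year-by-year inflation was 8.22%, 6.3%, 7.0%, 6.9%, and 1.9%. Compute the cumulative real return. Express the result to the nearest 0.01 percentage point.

3.63%

Cumulative inflation factor: 1.0822 × 1.063 × 1.070 × 1.069 × 1.019 ≈ 1.34084.
Nominal growth factor: 1.38949. Real growth factor = 1.38949 / 1.34084 ≈ 1.03629.
Total real return ≈ 3.6286%.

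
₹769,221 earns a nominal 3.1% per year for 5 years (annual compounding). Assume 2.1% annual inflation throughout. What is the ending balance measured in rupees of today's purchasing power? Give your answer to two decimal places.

Nominal value at maturity: ₹769,221 × (1 + 3.1%)^5 ≈ ₹896,075.20.
Price-level factor over 5 years: (1 + 2.1%)^5 ≈ 1.1095035865.
The maturity value deflated by that factor is the answer in today's purchasing power.

₹807,636.15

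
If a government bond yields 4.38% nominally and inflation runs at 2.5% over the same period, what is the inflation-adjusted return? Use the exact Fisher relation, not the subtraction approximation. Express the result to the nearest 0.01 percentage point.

Real return via the Fisher equation: (1 + 4.38%)/(1 + 2.5%) − 1 = 1.0438/1.025 − 1 ≈ 0.01834.

1.83%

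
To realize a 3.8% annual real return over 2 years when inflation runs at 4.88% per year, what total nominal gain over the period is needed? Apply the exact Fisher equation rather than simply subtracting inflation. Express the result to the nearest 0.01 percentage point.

18.52%

Required annual nominal rate: (1+3.8%)(1+4.88%) − 1 = 8.86544%.
Cumulative over 2 years: (1 + 0.0886544)^2 − 1 ≈ 0.18517.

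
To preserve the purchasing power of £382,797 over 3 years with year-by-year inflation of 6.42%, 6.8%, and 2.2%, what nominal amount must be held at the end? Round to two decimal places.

Cumulative price-level factor: 1.0642 × 1.068 × 1.022 = 1.1615700432.
The nominal amount required is £382,797 scaled up by that factor.

£444,645.53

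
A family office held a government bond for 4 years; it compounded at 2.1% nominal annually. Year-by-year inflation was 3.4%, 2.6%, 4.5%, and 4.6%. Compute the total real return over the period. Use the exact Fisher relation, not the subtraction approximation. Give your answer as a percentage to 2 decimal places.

Cumulative inflation factor: 1.034 × 1.026 × 1.045 × 1.046 ≈ 1.15962.
Nominal growth factor: 1.08668. Real growth factor = 1.08668 / 1.15962 ≈ 0.93710.
Total real return ≈ -6.2898%.

-6.29%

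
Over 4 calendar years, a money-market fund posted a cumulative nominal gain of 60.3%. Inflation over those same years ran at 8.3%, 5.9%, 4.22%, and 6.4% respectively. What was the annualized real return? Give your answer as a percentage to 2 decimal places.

5.96%

Cumulative inflation factor: 1.083 × 1.059 × 1.0422 × 1.064 ≈ 1.27180.
Nominal growth factor: 1.60300. Real growth factor = 1.60300 / 1.27180 ≈ 1.26042.
Annualized: 1.26042^(1/4) − 1 ≈ 0.05957.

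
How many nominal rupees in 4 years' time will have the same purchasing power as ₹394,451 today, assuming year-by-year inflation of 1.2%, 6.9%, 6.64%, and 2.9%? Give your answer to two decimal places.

Cumulative price-level factor: 1.012 × 1.069 × 1.0664 × 1.029 ≈ 1.1871175592.
Multiplying ₹394,451 by the price-level factor gives the future nominal sum.

₹468,259.71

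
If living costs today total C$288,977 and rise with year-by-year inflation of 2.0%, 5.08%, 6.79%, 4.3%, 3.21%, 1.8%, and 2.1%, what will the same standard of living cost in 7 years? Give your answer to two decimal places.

Cumulative price-level factor: 1.020 × 1.0508 × 1.0679 × 1.043 × 1.0321 × 1.018 × 1.021 ≈ 1.2806499266.
The nominal amount required is C$288,977 scaled up by that factor.

C$370,078.37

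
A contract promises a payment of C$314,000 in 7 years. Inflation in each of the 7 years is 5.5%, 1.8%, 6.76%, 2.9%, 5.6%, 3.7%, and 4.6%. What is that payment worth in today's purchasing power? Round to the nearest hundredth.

Price-level factor over 7 years: 1.055 × 1.018 × 1.0676 × 1.029 × 1.056 × 1.037 × 1.046 ≈ 1.3514455004.
Purchasing power today: C$314,000 divided by that factor.

C$232,343.81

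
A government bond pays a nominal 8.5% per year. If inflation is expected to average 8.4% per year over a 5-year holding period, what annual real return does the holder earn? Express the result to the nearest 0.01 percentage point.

0.09%

With constant rates the annual real return is the same each year: (1+8.5%)/(1+8.4%) − 1 = 0.00092.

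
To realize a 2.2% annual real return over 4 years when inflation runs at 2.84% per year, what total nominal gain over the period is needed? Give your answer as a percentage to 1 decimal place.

Required annual nominal rate: (1+2.2%)(1+2.84%) − 1 = 5.10248%.
Cumulative over 4 years: (1 + 0.0510248)^4 − 1 ≈ 0.22026.

22.0%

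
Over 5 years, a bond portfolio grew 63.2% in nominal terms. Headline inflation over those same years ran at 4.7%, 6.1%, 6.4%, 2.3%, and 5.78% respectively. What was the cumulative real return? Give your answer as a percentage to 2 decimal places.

27.60%

Cumulative inflation factor: 1.047 × 1.061 × 1.064 × 1.023 × 1.0578 ≈ 1.27904.
Nominal growth factor: 1.63200. Real growth factor = 1.63200 / 1.27904 ≈ 1.27596.
Total real return ≈ 27.5961%.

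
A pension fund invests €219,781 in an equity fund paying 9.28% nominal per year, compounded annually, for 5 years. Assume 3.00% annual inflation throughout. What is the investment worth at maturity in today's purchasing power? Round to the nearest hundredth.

€295,465.96

Nominal value at maturity: €219,781 × (1 + 9.28%)^5 ≈ €342,526.03.
Price-level factor over 5 years: (1 + 3.00%)^5 = 1.1592740743.
Dividing the nominal maturity value by the price-level factor gives the value in today's money.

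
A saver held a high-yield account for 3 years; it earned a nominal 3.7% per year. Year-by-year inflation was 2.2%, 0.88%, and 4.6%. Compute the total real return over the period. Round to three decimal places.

Cumulative inflation factor: 1.022 × 1.0088 × 1.046 ≈ 1.07842.
Nominal growth factor: 1.11516. Real growth factor = 1.11516 / 1.07842 ≈ 1.03407.
Total real return ≈ 3.4067%.

3.407%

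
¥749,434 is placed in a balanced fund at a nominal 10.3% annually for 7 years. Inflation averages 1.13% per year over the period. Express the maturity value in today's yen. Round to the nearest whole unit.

Nominal value at maturity: ¥749,434 × (1 + 10.3%)^7 ≈ ¥1,488,545.
Price-level factor over 7 years: (1 + 1.13%)^7 ≈ 1.0818325659.
Dividing the nominal maturity value by the price-level factor gives the value in today's money.

¥1,375,948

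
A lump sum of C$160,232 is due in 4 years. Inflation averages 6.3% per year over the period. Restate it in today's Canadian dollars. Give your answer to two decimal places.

C$125,492.04

Price-level factor over 4 years: (1 + 6.3%)^4 ≈ 1.2768299410.
Purchasing power today: C$160,232 divided by that factor.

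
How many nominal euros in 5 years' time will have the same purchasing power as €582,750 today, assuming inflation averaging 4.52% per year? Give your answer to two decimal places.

€726,907.73

Cumulative price-level factor: (1+4.52%)^5 ≈ 1.2473749128.
Multiplying €582,750 by the price-level factor gives the future nominal sum.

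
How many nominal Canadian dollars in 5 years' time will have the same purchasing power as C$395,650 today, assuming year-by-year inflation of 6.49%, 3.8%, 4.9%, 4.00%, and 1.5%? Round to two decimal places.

Cumulative price-level factor: 1.0649 × 1.038 × 1.049 × 1.0400 × 1.015 ≈ 1.2239989642.
The nominal amount required is C$395,650 scaled up by that factor.

C$484,275.19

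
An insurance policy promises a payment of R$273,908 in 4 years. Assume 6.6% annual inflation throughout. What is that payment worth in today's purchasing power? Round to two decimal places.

Price-level factor over 4 years: (1 + 6.6%)^4 ≈ 1.2913049587.
Purchasing power today: R$273,908 divided by that factor.

R$212,117.21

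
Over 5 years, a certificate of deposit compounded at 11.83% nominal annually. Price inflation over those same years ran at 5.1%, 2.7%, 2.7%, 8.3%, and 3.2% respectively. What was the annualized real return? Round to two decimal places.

7.14%

Cumulative inflation factor: 1.051 × 1.027 × 1.027 × 1.083 × 1.032 ≈ 1.23894.
Nominal growth factor: 1.74901. Real growth factor = 1.74901 / 1.23894 ≈ 1.41169.
Annualized: 1.41169^(1/5) − 1 ≈ 0.07139.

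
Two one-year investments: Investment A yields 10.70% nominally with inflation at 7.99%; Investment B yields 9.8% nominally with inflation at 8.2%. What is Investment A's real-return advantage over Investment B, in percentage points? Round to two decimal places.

1.03

Investment A real return: 1.1070/1.0799 − 1 = 2.509%.
Investment B real return: 1.098/1.082 − 1 = 1.479%.
Difference: 2.509 − 1.479 = 1.030 pp.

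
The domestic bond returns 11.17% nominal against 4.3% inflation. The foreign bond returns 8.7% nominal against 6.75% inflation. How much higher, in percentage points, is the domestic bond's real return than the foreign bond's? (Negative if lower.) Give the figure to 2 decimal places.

The domestic bond real return: 1.1117/1.043 − 1 = 6.587%.
The foreign bond real return: 1.087/1.0675 − 1 = 1.827%.
Difference: 6.587 − 1.827 = 4.760 pp.

4.76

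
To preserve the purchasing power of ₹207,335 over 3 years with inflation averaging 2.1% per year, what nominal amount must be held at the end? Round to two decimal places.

₹220,673.33

Cumulative price-level factor: (1+2.1%)^3 = 1.064332261.
Multiplying ₹207,335 by the price-level factor gives the future nominal sum.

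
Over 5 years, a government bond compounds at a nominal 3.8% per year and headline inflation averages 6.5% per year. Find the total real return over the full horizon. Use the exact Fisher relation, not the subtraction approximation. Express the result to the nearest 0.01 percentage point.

-12.05%

The annual real rate is (1+3.8%)/(1+6.5%) − 1 = -2.5352%.
Compounded over 5 years: (1 + -0.025352)^5 − 1 ≈ -0.12049.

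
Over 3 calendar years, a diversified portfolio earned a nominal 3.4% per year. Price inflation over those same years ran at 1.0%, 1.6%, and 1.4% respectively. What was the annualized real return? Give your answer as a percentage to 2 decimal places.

Cumulative inflation factor: 1.010 × 1.016 × 1.014 ≈ 1.04053.
Nominal growth factor: 1.10551. Real growth factor = 1.10551 / 1.04053 ≈ 1.06245.
Annualized: 1.06245^(1/3) − 1 ≈ 0.02040.

2.04%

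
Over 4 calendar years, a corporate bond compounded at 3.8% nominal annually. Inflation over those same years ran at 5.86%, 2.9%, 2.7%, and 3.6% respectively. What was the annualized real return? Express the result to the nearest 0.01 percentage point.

Cumulative inflation factor: 1.0586 × 1.029 × 1.027 × 1.036 ≈ 1.15898.
Nominal growth factor: 1.16089. Real growth factor = 1.16089 / 1.15898 ≈ 1.00164.
Annualized: 1.00164^(1/4) − 1 ≈ 0.00041.

0.04%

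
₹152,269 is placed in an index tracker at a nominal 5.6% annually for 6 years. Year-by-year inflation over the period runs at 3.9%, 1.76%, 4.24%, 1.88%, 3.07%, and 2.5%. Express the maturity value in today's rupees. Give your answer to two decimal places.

₹178,001.18

Nominal value at maturity: ₹152,269 × (1 + 5.6%)^6 ≈ ₹211,151.91.
Price-level factor over 6 years: 1.039 × 1.0176 × 1.0424 × 1.0188 × 1.0307 × 1.025 ≈ 1.1862388035.
The maturity value deflated by that factor is the answer in today's purchasing power.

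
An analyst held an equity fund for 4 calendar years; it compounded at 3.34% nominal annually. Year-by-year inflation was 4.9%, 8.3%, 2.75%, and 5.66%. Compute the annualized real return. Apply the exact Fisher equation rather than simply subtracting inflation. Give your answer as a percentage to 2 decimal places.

Cumulative inflation factor: 1.049 × 1.083 × 1.0275 × 1.0566 ≈ 1.23338.
Nominal growth factor: 1.14044. Real growth factor = 1.14044 / 1.23338 ≈ 0.92465.
Annualized: 0.92465^(1/4) − 1 ≈ -0.01939.

-1.94%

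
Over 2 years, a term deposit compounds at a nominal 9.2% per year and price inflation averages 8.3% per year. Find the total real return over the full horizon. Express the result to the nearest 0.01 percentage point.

1.67%

The annual real rate is (1+9.2%)/(1+8.3%) − 1 = 0.8310%.
Compounded over 2 years: (1 + 0.008310)^2 − 1 ≈ 0.01669.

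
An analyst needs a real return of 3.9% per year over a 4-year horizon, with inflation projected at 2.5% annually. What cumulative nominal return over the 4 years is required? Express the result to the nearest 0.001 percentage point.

Required annual nominal rate: (1+3.9%)(1+2.5%) − 1 = 6.4975%.
Cumulative over 4 years: (1 + 0.064975)^4 − 1 ≈ 0.28635.

28.635%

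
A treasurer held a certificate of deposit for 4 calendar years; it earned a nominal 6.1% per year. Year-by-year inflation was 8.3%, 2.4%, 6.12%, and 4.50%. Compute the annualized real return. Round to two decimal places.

0.75%

Cumulative inflation factor: 1.083 × 1.024 × 1.0612 × 1.0450 ≈ 1.22982.
Nominal growth factor: 1.26725. Real growth factor = 1.26725 / 1.22982 ≈ 1.03043.
Annualized: 1.03043^(1/4) − 1 ≈ 0.00752.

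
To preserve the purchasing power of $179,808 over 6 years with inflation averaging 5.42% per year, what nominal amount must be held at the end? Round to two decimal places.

$246,801.09

Cumulative price-level factor: (1+5.42%)^6 ≈ 1.3725812794.
Multiplying $179,808 by the price-level factor gives the future nominal sum.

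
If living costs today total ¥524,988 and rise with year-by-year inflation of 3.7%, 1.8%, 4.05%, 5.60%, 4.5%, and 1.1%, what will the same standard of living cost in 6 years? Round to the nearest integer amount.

¥643,353

Cumulative price-level factor: 1.037 × 1.018 × 1.0405 × 1.0560 × 1.045 × 1.011 ≈ 1.2254623789.
Multiplying ¥524,988 by the price-level factor gives the future nominal sum.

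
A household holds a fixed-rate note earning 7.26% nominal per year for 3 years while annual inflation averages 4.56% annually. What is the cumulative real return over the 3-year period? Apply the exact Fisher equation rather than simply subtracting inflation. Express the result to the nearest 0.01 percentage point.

7.95%

The annual real rate is (1+7.26%)/(1+4.56%) − 1 = 2.5822%.
Compounded over 3 years: (1 + 0.025822)^3 − 1 ≈ 0.07949.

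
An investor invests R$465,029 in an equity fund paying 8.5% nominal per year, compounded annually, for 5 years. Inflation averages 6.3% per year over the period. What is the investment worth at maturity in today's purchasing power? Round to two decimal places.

R$515,184.05

Nominal value at maturity: R$465,029 × (1 + 8.5%)^5 ≈ R$699,243.97.
Price-level factor over 5 years: (1 + 6.3%)^5 ≈ 1.3572702272.
The maturity value deflated by that factor is the answer in today's purchasing power.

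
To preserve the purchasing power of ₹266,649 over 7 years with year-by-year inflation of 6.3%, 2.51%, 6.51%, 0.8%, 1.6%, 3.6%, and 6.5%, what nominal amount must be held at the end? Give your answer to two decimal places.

₹349,698.24

Cumulative price-level factor: 1.063 × 1.0251 × 1.0651 × 1.008 × 1.016 × 1.036 × 1.065 ≈ 1.3114552801.
Multiplying ₹266,649 by the price-level factor gives the future nominal sum.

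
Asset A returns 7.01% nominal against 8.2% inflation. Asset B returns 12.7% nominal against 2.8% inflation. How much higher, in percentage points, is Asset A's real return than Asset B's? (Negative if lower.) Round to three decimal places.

Asset A real return: 1.0701/1.082 − 1 = -1.0998%.
Asset B real return: 1.127/1.028 − 1 = 9.6304%.
Difference: -1.0998 − 9.6304 = -10.7302 pp.

-10.730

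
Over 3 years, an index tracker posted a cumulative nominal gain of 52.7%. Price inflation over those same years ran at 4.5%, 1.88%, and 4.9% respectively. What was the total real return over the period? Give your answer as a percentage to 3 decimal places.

Cumulative inflation factor: 1.045 × 1.0188 × 1.049 ≈ 1.11681.
Nominal growth factor: 1.52700. Real growth factor = 1.52700 / 1.11681 ≈ 1.36728.
Total real return ≈ 36.7283%.

36.728%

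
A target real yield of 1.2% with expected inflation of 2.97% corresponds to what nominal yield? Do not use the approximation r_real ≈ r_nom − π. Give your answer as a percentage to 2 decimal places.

4.21%

By the Fisher equation, 1 + r_nom = (1 + 1.2%)(1 + 2.97%) = 1.012 × 1.0297 = 1.0420564.
So r_nom = 4.20564%.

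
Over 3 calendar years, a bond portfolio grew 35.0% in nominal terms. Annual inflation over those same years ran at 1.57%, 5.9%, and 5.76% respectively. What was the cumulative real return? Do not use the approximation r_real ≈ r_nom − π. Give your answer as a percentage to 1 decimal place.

Cumulative inflation factor: 1.0157 × 1.059 × 1.0576 ≈ 1.13758.
Nominal growth factor: 1.35000. Real growth factor = 1.35000 / 1.13758 ≈ 1.18673.
Total real return ≈ 18.6727%.

18.7%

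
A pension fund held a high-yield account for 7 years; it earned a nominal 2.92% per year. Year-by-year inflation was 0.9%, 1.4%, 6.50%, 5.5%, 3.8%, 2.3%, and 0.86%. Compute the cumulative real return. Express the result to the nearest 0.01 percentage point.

-0.65%

Cumulative inflation factor: 1.009 × 1.014 × 1.0650 × 1.055 × 1.038 × 1.023 × 1.0086 ≈ 1.23118.
Nominal growth factor: 1.22320. Real growth factor = 1.22320 / 1.23118 ≈ 0.99352.
Total real return ≈ -0.6483%.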